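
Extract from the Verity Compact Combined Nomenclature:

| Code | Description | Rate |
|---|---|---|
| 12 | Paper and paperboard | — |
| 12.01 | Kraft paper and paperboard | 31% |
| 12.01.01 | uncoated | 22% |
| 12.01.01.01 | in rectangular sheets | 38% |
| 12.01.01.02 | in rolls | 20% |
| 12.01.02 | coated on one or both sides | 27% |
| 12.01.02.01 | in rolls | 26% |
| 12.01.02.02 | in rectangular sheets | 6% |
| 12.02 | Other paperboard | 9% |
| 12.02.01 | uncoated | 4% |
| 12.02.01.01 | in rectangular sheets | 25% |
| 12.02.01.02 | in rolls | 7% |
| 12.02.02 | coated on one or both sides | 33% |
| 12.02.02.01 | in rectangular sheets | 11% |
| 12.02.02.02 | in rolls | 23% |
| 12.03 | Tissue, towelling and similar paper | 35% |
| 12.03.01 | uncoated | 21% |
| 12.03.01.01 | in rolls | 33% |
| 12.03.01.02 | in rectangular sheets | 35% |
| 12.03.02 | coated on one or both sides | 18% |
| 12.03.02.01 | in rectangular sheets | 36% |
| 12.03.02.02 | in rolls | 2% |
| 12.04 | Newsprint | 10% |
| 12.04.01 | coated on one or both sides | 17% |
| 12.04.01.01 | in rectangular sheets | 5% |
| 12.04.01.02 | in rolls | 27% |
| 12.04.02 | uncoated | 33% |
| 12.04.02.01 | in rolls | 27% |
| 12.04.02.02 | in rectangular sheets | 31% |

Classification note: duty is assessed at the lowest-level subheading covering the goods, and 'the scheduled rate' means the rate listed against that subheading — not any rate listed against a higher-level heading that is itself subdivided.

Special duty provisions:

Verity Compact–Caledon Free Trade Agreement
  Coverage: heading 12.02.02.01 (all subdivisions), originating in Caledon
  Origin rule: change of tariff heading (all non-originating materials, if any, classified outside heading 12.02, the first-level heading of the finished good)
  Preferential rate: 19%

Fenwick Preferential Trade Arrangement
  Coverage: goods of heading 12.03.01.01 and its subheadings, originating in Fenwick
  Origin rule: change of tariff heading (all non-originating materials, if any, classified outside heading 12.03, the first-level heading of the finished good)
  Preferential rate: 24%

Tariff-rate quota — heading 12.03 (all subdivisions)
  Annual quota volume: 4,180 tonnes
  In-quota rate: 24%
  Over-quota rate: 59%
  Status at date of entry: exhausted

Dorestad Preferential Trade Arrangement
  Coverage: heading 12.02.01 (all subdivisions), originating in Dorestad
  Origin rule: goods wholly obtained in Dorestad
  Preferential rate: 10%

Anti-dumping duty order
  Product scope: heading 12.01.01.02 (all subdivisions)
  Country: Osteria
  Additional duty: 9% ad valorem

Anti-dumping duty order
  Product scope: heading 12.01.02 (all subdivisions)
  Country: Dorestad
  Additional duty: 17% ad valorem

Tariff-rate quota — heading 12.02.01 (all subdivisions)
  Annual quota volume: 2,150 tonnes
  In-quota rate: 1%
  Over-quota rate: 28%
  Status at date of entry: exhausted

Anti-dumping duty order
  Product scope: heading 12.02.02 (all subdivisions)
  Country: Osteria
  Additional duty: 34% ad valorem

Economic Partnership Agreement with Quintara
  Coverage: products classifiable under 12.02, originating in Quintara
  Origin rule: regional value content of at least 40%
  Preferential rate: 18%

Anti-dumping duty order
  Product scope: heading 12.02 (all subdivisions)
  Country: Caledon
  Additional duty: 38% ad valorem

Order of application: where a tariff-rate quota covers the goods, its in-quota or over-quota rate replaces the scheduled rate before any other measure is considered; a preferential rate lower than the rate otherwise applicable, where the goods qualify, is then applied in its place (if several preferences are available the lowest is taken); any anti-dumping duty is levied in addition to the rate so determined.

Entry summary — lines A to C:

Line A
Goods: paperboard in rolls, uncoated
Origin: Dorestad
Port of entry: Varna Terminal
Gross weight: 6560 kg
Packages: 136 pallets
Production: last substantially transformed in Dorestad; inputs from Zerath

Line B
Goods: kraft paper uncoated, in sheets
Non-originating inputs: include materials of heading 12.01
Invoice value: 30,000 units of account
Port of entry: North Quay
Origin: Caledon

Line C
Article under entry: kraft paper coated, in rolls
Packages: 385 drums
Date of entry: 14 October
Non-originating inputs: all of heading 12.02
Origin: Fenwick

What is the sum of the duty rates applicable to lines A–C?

92%

Line A: paperboard → 12.02; uncoated → 12.02.01; in rolls → 12.02.01.02. Scheduled 7%. quota on 12.02.01 exhausted → over-quota 28%; Dorestad agreement on 12.02.01: not wholly obtained. → 28%.
Line B: kraft paper → 12.01; uncoated → 12.01.01; in sheets → 12.01.01.01. Scheduled 38%. Caledon agreement on 12.02.02.01: 12.01.01.01 not covered. → 38%.
Line C: kraft paper → 12.01; coated → 12.01.02; in rolls → 12.01.02.01. Scheduled 26%. Fenwick agreement on 12.03.01.01: 12.01.02.01 not covered. → 26%.
Sum: 28% + 38% + 26% = 92%.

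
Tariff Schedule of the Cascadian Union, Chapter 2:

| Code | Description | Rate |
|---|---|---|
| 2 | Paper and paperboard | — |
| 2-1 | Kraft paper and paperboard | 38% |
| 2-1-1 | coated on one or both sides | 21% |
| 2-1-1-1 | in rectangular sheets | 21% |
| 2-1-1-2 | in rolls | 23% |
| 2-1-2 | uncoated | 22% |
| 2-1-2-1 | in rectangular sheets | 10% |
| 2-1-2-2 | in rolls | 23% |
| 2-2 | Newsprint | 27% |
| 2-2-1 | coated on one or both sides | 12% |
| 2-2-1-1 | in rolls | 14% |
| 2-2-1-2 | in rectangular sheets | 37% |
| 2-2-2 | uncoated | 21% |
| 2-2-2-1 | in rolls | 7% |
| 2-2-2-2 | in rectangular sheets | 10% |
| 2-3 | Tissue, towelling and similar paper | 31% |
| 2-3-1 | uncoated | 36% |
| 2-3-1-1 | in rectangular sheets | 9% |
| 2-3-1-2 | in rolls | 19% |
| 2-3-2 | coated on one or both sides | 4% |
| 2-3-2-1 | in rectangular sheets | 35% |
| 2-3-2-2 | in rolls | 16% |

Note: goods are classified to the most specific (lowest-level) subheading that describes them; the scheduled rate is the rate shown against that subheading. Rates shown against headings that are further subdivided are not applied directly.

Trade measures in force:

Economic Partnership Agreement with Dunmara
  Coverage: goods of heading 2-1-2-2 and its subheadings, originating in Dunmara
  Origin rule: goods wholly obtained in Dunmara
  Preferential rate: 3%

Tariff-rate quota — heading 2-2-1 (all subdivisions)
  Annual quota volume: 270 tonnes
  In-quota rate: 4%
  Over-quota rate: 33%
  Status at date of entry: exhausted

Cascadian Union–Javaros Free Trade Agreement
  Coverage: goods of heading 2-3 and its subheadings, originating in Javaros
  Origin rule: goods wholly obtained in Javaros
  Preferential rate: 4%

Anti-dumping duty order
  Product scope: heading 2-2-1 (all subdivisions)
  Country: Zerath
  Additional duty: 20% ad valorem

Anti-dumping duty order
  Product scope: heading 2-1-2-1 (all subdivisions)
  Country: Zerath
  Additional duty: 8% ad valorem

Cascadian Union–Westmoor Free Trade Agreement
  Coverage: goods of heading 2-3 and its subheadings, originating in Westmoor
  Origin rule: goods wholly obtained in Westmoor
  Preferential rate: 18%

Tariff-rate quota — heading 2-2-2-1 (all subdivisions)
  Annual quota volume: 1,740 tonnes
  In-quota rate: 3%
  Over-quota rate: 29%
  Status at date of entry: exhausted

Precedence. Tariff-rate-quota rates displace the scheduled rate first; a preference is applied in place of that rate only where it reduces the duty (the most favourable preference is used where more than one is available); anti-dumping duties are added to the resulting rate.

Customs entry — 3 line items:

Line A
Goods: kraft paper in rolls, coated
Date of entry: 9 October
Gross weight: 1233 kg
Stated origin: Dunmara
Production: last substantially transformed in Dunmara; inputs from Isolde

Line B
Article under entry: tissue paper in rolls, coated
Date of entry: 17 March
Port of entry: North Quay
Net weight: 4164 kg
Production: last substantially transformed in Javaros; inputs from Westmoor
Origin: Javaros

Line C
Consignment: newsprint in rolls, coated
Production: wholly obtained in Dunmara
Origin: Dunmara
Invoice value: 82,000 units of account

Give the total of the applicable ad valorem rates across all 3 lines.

Line A: kraft paper → 2-1; coated → 2-1-1; in rolls → 2-1-1-2. Scheduled 23%. Dunmara agreement on 2-1-2-2: 2-1-1-2 not covered. → 23%.
Line B: tissue paper → 2-3; coated → 2-3-2; in rolls → 2-3-2-2. Scheduled 16%. Javaros agreement on 2-3: not wholly obtained. → 16%.
Line C: newsprint → 2-2; coated → 2-2-1; in rolls → 2-2-1-1. Scheduled 14%. quota on 2-2-1 exhausted → over-quota 33%; Dunmara agreement on 2-1-2-2: 2-2-1-1 not covered. → 33%.
Sum: 23% + 16% + 33% = 72%.

72%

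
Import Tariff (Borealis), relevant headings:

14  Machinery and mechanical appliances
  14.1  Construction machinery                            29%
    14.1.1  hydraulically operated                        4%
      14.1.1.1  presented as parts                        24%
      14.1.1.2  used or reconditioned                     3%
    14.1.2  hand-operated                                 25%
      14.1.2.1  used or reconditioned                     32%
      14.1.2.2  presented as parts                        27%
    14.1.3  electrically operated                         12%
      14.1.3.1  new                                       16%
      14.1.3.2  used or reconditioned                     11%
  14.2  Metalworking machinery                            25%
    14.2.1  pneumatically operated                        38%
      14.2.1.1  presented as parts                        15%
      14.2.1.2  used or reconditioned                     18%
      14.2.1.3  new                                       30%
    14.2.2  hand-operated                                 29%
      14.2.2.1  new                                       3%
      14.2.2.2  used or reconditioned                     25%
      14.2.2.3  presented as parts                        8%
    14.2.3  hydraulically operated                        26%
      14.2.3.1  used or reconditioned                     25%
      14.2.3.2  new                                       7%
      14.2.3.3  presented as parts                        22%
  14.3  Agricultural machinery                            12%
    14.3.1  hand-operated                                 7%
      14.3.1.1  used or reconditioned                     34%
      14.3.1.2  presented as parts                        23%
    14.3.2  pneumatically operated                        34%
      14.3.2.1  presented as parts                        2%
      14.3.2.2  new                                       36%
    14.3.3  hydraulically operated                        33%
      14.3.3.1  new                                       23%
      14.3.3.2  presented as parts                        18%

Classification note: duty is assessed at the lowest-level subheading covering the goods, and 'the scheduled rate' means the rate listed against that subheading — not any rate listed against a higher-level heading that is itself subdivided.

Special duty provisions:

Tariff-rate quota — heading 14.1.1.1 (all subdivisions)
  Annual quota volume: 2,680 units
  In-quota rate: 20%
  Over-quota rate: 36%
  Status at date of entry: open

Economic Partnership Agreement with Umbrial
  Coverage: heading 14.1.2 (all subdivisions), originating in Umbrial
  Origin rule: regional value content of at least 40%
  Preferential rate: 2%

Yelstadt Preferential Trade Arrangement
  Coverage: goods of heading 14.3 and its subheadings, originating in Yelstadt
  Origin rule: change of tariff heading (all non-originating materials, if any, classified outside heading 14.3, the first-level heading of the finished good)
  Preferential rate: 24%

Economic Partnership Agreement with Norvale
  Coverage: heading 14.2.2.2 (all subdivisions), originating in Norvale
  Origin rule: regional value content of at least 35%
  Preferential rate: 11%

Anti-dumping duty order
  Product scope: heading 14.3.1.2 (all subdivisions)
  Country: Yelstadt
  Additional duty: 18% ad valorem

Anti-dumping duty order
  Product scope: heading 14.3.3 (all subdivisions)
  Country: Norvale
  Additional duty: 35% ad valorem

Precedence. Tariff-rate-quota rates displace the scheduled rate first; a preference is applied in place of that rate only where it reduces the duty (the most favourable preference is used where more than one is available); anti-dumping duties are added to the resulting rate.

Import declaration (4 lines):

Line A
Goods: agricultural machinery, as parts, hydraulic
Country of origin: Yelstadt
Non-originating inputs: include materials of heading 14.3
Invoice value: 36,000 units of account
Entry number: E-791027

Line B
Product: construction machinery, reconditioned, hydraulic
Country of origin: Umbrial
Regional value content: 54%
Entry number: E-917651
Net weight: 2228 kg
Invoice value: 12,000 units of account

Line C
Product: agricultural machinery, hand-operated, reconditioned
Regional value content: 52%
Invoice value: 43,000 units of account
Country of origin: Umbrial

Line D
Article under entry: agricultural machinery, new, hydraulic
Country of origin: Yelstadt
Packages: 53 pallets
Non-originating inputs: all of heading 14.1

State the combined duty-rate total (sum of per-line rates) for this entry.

Line A: agricultural → 14.3; hydraulic → 14.3.3; as parts → 14.3.3.2. Scheduled 18%. Yelstadt agreement on 14.3: CTH not met. → 18%.
Line B: construction → 14.1; hydraulic → 14.1.1; reconditioned → 14.1.1.2. Scheduled 3%. Umbrial agreement on 14.1.2: 14.1.1.2 not covered. → 3%.
Line C: agricultural → 14.3; hand-operated → 14.3.1; reconditioned → 14.3.1.1. Scheduled 34%. Umbrial agreement on 14.1.2: 14.3.1.1 not covered. → 34%.
Line D: agricultural → 14.3; hydraulic → 14.3.3; new → 14.3.3.1. Scheduled 23%. Yelstadt agreement on 14.3: CTH met → 24% available; preference 24% not lower than 23% → no reduction. → 23%.
Sum: 18% + 3% + 34% + 23% = 78%.

78%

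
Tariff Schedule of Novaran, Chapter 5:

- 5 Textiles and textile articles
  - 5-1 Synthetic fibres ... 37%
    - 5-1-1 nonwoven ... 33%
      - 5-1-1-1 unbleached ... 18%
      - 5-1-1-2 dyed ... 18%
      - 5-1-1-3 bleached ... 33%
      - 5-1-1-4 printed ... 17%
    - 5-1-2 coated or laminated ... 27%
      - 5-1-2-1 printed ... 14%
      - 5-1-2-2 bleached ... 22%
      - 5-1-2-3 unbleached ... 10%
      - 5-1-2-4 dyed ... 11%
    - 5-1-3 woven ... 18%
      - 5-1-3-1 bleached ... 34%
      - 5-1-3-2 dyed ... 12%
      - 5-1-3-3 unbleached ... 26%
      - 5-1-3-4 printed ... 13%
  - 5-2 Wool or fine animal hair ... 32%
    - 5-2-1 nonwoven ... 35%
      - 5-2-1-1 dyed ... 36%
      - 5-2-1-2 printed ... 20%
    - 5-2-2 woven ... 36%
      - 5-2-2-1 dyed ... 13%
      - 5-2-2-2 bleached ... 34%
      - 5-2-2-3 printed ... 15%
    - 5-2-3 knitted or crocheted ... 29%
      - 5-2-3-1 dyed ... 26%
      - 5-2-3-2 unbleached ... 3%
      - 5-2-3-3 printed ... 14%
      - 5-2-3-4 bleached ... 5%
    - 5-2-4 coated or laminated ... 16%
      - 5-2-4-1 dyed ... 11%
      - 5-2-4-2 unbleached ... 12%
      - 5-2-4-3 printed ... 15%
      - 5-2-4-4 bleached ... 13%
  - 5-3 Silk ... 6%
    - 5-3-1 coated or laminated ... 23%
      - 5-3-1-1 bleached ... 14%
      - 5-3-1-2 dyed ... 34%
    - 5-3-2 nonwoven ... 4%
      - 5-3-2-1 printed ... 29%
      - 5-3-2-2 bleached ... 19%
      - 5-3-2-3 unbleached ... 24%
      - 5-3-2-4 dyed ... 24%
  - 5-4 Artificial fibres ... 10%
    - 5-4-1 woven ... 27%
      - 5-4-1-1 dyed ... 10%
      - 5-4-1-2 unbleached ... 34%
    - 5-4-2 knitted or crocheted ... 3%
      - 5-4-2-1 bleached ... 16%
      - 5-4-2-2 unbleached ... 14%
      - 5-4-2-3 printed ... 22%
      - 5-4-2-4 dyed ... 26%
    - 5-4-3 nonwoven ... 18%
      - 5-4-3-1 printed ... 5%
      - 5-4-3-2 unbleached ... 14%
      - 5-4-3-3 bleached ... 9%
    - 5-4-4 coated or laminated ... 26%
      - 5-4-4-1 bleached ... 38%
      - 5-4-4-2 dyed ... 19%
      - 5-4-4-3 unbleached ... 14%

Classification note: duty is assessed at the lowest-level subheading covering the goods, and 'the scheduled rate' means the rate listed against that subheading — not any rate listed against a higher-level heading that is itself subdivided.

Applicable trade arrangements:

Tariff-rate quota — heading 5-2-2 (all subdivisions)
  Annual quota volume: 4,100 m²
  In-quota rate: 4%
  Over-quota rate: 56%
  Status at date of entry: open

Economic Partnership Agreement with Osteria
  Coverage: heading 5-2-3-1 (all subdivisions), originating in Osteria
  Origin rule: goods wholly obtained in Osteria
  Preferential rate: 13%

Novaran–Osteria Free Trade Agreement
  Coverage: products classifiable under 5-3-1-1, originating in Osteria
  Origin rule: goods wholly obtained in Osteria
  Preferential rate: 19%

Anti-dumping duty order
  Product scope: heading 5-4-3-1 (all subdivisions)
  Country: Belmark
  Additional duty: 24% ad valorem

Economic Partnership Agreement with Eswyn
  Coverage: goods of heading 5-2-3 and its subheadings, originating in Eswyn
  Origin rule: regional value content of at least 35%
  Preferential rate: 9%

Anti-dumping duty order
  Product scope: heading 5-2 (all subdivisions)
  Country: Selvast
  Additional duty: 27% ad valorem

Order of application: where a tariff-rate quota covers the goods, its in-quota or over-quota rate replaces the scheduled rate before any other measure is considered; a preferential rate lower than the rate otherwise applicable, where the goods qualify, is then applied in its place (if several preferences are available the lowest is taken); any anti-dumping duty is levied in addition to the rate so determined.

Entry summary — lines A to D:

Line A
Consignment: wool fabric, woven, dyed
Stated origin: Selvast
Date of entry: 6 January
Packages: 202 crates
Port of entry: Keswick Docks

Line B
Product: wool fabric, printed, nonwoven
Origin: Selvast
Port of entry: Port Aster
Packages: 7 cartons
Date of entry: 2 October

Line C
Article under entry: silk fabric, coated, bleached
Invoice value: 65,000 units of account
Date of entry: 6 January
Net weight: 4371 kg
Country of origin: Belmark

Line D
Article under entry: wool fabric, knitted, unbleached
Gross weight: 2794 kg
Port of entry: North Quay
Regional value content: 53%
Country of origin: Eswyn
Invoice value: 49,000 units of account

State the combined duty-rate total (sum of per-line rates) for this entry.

Line A: wool → 5-2; woven → 5-2-2; dyed → 5-2-2-1. Scheduled 13%. quota on 5-2-2 open → in-quota 4%; anti-dumping (Selvast, 5-2): +27%; total 4% + 27% = 31%. → 31%.
Line B: wool → 5-2; nonwoven → 5-2-1; printed → 5-2-1-2. Scheduled 20%. anti-dumping (Selvast, 5-2): +27%; total 20% + 27% = 47%. → 47%.
Line C: silk → 5-3; coated → 5-3-1; bleached → 5-3-1-1. Scheduled 14%. No special measure applies. → 14%.
Line D: wool → 5-2; knitted → 5-2-3; unbleached → 5-2-3-2. Scheduled 3%. Eswyn agreement on 5-2-3: RVC ≥ 35% → 9% available; preference 9% not lower than 3% → no reduction. → 3%.
Sum: 31% + 47% + 14% + 3% = 95%.

95%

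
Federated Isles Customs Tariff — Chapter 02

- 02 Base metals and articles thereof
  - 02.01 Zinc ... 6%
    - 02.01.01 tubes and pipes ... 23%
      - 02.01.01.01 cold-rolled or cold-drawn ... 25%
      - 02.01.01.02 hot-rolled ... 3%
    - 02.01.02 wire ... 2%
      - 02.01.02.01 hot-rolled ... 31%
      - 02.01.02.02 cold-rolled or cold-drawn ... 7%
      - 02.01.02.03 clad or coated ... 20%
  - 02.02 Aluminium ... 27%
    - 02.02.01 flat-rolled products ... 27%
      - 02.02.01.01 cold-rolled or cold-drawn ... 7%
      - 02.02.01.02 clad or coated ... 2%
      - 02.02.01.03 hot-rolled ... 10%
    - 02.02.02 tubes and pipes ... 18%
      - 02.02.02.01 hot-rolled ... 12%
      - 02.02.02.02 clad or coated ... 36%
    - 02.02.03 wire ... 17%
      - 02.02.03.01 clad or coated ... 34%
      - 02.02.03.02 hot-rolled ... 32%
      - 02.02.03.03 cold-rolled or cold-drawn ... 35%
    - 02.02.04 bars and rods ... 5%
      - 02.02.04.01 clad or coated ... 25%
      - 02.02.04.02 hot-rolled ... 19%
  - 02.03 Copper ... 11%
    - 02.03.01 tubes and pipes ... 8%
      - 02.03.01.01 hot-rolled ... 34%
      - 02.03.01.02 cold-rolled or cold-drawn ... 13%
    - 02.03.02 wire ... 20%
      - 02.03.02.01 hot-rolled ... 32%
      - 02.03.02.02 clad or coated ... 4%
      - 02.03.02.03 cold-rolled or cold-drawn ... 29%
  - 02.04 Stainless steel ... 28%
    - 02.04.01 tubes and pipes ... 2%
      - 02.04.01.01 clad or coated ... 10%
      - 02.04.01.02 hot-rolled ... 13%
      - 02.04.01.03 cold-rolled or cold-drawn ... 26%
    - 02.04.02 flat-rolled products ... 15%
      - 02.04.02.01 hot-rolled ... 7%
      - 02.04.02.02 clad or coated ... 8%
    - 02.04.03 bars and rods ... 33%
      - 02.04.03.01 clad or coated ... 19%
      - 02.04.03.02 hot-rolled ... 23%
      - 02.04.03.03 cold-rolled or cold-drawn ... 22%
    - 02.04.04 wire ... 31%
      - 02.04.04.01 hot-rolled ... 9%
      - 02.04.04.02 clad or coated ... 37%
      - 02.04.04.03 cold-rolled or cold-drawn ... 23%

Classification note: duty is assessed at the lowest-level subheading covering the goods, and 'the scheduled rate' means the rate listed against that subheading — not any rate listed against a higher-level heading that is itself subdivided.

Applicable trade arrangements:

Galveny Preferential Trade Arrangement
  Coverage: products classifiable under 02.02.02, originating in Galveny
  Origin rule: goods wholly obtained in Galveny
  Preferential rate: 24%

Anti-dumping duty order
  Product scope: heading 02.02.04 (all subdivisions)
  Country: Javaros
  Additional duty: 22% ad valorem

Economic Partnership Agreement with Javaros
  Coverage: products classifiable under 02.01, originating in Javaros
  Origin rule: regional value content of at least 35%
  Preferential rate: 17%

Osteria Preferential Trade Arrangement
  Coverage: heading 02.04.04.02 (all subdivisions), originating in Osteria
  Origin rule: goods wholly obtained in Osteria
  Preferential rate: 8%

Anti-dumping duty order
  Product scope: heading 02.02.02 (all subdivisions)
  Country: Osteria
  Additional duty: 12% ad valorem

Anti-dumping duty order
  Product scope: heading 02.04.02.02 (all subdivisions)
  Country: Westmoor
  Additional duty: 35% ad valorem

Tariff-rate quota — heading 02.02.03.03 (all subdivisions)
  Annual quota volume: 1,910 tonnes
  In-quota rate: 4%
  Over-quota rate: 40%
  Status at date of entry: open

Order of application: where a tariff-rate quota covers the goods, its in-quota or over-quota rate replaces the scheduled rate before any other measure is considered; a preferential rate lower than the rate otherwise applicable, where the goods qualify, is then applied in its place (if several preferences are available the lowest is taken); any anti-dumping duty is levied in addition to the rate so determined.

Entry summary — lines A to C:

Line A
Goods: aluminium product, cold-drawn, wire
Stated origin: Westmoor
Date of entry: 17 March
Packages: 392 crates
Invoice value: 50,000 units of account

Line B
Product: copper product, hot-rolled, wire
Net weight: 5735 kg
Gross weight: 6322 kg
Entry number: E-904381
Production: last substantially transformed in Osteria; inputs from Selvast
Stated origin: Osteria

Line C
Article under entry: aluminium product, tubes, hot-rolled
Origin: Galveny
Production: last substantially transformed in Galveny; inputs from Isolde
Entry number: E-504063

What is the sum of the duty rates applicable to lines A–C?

Line A: aluminium → 02.02; wire → 02.02.03; cold-drawn → 02.02.03.03. Scheduled 35%. quota on 02.02.03.03 open → in-quota 4%. → 4%.
Line B: copper → 02.03; wire → 02.03.02; hot-rolled → 02.03.02.01. Scheduled 32%. Osteria agreement on 02.04.04.02: 02.03.02.01 not covered. → 32%.
Line C: aluminium → 02.02; tubes → 02.02.02; hot-rolled → 02.02.02.01. Scheduled 12%. Galveny agreement on 02.02.02: not wholly obtained. → 12%.
Sum: 4% + 32% + 12% = 48%.

48%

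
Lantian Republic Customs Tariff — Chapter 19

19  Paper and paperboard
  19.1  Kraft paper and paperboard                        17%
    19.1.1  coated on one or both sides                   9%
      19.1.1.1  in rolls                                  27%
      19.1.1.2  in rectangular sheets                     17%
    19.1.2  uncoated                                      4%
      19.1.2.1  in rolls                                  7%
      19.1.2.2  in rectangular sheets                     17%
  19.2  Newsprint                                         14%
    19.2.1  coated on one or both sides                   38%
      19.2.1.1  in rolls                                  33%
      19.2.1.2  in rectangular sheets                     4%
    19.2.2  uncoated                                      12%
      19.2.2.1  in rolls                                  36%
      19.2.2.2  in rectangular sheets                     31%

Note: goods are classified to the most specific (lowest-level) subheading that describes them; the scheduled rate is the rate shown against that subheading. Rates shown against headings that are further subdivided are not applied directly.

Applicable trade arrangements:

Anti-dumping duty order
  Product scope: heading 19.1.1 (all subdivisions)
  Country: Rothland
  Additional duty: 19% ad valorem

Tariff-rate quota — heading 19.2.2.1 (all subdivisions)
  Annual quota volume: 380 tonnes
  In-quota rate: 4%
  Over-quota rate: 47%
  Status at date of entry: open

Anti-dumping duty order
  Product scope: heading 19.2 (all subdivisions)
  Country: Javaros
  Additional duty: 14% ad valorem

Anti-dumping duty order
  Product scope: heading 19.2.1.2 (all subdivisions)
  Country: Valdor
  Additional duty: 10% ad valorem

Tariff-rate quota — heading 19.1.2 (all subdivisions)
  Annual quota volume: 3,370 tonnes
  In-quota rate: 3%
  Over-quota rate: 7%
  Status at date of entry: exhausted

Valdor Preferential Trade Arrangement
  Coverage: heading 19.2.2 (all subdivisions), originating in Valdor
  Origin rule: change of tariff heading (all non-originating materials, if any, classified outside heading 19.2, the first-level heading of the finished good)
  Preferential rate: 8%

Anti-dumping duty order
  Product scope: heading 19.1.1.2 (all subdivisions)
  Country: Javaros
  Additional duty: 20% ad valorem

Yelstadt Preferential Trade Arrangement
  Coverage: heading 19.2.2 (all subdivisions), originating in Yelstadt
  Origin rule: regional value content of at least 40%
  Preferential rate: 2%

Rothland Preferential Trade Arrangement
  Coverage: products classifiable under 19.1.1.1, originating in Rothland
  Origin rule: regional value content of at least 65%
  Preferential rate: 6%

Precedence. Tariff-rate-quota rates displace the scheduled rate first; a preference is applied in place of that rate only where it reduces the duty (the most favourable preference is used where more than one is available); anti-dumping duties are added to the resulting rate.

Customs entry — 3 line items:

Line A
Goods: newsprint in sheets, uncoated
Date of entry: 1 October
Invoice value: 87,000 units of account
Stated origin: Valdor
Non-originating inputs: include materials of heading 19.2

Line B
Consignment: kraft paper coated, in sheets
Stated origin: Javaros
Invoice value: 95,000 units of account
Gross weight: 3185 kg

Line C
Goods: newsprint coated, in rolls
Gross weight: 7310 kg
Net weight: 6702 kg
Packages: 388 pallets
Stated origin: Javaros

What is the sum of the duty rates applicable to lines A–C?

Line A: newsprint → 19.2; uncoated → 19.2.2; in sheets → 19.2.2.2. Scheduled 31%. Valdor agreement on 19.2.2: CTH not met. → 31%.
Line B: kraft paper → 19.1; coated → 19.1.1; in sheets → 19.1.1.2. Scheduled 17%. anti-dumping (Javaros, 19.1.1.2): +20%; total 17% + 20% = 37%. → 37%.
Line C: newsprint → 19.2; coated → 19.2.1; in rolls → 19.2.1.1. Scheduled 33%. anti-dumping (Javaros, 19.2): +14%; total 33% + 14% = 47%. → 47%.
Sum: 31% + 37% + 47% = 115%.

115%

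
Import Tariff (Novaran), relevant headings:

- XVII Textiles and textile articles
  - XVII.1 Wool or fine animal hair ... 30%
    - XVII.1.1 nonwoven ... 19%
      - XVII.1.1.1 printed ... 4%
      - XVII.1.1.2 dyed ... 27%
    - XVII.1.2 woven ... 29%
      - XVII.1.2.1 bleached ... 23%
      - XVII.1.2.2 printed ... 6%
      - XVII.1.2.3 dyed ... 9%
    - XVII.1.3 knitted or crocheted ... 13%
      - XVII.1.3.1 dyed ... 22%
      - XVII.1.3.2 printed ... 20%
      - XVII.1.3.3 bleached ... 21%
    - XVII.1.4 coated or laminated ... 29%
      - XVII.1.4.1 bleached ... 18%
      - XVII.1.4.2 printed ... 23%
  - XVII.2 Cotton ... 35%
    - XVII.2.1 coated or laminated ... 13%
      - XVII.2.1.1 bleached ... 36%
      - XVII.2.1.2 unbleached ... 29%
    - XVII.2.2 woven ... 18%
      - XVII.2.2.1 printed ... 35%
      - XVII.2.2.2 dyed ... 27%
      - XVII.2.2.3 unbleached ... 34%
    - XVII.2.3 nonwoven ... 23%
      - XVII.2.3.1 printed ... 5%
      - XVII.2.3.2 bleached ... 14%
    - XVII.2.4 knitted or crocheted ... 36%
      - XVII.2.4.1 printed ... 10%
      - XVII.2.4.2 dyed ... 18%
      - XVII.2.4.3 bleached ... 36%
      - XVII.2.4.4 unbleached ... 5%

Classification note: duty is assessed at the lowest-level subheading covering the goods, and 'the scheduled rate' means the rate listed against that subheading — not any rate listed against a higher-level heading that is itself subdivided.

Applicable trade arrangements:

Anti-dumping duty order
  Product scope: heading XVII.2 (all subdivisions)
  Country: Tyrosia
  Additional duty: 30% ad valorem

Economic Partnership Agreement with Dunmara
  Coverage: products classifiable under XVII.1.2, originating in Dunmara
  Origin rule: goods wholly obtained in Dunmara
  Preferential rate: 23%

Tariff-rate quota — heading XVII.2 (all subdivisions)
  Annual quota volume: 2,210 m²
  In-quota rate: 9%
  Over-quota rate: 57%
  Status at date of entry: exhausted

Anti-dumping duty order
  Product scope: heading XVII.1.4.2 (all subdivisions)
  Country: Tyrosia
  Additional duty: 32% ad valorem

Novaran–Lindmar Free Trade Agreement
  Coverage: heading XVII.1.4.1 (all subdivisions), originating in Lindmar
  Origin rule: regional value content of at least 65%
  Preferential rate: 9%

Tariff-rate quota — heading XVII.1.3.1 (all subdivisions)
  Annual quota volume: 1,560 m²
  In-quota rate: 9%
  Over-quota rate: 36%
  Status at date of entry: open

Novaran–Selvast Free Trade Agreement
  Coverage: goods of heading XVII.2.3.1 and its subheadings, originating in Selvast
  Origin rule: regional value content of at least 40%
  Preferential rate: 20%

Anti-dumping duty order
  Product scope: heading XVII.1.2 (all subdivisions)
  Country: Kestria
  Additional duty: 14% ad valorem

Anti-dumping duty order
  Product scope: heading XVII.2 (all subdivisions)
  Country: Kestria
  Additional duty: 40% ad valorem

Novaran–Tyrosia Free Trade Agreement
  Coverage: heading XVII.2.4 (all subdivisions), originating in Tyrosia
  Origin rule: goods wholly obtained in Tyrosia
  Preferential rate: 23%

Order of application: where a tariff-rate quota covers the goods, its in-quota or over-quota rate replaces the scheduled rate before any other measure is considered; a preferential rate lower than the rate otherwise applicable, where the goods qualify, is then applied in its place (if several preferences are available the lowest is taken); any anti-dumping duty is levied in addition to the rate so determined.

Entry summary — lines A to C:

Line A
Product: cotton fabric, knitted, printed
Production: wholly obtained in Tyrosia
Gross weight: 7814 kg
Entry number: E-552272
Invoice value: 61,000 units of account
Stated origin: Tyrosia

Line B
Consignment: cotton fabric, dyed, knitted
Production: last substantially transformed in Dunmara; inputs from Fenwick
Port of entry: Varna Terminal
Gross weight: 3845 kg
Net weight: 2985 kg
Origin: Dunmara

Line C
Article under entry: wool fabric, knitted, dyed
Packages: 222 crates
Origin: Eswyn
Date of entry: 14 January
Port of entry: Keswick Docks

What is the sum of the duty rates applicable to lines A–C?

Line A: cotton → XVII.2; knitted → XVII.2.4; printed → XVII.2.4.1. Scheduled 10%. quota on XVII.2 exhausted → over-quota 57%; Tyrosia agreement on XVII.2.4: wholly obtained → 23% available; preferential 23%; anti-dumping (Tyrosia, XVII.2): +30%; total 23% + 30% = 53%. → 53%.
Line B: cotton → XVII.2; knitted → XVII.2.4; dyed → XVII.2.4.2. Scheduled 18%. quota on XVII.2 exhausted → over-quota 57%; Dunmara agreement on XVII.1.2: XVII.2.4.2 not covered. → 57%.
Line C: wool → XVII.1; knitted → XVII.1.3; dyed → XVII.1.3.1. Scheduled 22%. quota on XVII.1.3.1 open → in-quota 9%. → 9%.
Sum: 53% + 57% + 9% = 119%.

119%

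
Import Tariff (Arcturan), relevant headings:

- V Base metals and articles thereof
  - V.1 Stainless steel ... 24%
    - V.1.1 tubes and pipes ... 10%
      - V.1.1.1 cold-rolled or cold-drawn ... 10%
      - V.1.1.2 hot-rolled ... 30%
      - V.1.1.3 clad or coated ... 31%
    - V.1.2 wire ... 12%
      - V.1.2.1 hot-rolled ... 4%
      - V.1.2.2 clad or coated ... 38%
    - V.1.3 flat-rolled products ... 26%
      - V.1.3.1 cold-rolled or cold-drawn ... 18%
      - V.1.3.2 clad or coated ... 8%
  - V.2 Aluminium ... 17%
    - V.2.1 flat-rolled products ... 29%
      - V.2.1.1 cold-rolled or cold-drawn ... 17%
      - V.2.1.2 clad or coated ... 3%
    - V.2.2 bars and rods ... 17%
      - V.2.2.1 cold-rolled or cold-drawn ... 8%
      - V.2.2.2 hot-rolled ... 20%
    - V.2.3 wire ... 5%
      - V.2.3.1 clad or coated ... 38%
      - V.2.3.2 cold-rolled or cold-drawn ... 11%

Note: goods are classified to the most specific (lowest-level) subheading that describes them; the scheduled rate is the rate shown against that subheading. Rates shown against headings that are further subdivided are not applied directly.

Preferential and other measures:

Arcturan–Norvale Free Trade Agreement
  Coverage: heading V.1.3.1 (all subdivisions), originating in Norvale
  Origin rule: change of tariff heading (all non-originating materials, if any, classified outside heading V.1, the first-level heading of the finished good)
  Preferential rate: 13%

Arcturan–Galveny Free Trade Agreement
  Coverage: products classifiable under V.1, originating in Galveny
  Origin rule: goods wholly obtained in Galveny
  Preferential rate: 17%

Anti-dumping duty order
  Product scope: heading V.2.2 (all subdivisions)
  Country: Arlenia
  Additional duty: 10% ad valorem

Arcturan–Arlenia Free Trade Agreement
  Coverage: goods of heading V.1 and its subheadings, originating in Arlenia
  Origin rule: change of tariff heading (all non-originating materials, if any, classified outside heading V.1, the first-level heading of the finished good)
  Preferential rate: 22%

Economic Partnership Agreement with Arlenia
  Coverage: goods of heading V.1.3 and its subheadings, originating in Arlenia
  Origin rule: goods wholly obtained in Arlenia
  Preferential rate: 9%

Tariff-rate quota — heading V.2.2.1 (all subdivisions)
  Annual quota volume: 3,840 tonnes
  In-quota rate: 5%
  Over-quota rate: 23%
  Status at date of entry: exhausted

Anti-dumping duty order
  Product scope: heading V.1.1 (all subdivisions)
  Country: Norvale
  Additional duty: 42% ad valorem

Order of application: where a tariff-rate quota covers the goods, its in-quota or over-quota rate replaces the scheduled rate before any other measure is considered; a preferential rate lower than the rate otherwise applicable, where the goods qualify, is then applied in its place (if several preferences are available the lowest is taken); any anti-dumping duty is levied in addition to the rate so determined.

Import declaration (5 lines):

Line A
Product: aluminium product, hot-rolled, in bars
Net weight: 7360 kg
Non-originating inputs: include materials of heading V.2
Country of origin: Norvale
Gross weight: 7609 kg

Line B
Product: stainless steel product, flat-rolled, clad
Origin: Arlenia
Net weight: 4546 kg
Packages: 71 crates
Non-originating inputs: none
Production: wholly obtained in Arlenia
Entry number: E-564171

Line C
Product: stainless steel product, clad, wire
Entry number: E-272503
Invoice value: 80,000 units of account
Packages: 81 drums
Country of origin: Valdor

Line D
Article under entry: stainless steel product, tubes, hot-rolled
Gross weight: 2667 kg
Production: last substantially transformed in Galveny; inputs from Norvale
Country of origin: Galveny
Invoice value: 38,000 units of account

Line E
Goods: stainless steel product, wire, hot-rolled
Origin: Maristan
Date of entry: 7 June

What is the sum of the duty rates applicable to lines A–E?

Line A: aluminium → V.2; in bars → V.2.2; hot-rolled → V.2.2.2. Scheduled 20%. Norvale agreement on V.1.3.1: V.2.2.2 not covered. → 20%.
Line B: stainless steel → V.1; flat-rolled → V.1.3; clad → V.1.3.2. Scheduled 8%. Arlenia agreement on V.1: CTH met → 22% available; Arlenia agreement on V.1.3: wholly obtained → 9% available; preference 9% not lower than 8% → no reduction. → 8%.
Line C: stainless steel → V.1; wire → V.1.2; clad → V.1.2.2. Scheduled 38%. No special measure applies. → 38%.
Line D: stainless steel → V.1; tubes → V.1.1; hot-rolled → V.1.1.2. Scheduled 30%. Galveny agreement on V.1: not wholly obtained. → 30%.
Line E: stainless steel → V.1; wire → V.1.2; hot-rolled → V.1.2.1. Scheduled 4%. No special measure applies. → 4%.
Sum: 20% + 8% + 38% + 30% + 4% = 100%.

100%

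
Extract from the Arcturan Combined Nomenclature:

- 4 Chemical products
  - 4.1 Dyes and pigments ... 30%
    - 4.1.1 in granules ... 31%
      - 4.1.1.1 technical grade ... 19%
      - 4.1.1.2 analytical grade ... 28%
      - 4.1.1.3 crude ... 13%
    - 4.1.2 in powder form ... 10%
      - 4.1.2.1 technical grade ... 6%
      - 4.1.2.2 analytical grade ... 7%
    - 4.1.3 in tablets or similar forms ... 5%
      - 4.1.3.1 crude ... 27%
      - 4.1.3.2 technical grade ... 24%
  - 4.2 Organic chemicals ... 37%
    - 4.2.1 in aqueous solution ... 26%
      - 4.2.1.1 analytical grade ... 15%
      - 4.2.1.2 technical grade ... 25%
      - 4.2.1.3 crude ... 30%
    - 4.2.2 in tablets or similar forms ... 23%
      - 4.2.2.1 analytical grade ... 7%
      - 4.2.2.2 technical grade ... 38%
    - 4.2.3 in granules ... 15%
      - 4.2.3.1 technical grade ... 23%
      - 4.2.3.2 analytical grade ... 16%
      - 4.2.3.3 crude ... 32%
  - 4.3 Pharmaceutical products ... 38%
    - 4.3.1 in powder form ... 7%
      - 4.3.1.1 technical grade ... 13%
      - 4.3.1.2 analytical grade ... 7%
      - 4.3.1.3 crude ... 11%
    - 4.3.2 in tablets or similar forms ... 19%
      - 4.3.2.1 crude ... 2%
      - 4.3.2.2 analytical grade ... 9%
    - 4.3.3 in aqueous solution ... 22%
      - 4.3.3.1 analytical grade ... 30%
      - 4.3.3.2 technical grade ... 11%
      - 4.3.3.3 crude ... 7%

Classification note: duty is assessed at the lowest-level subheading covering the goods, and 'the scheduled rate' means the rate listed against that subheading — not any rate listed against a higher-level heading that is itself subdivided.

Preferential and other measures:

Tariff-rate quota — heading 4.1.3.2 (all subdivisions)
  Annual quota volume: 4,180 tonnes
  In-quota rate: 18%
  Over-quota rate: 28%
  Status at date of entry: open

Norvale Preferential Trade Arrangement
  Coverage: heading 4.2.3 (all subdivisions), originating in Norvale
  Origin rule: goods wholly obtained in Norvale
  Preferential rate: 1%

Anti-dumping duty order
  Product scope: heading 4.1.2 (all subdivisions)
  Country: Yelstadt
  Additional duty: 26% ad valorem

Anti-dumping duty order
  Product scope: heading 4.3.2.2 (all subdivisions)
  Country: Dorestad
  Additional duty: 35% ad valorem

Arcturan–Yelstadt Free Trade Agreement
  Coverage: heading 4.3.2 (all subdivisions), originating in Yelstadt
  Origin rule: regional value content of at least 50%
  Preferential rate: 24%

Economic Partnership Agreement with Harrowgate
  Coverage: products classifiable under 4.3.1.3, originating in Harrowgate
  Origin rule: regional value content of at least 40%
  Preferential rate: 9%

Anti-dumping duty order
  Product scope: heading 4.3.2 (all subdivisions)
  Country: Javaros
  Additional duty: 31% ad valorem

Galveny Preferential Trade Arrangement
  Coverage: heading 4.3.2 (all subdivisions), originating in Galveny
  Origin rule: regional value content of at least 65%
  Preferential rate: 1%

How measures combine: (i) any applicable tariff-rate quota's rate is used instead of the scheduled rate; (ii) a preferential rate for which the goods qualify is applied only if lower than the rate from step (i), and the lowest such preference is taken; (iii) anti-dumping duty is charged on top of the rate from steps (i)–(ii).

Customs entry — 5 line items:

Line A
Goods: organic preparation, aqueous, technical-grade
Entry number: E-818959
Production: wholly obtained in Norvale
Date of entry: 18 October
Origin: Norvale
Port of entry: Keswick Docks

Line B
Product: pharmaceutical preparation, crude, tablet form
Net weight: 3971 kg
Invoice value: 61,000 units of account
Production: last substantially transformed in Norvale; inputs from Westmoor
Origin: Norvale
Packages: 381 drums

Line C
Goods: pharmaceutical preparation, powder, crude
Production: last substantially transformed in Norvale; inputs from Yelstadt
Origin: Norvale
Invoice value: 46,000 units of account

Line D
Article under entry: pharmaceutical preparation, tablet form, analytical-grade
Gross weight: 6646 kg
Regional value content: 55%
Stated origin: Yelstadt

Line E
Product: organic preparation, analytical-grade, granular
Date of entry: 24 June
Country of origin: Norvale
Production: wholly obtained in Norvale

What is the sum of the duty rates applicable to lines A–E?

Line A: organic → 4.2; aqueous → 4.2.1; technical-grade → 4.2.1.2. Scheduled 25%. Norvale agreement on 4.2.3: 4.2.1.2 not covered. → 25%.
Line B: pharmaceutical → 4.3; tablet form → 4.3.2; crude → 4.3.2.1. Scheduled 2%. Norvale agreement on 4.2.3: 4.3.2.1 not covered. → 2%.
Line C: pharmaceutical → 4.3; powder → 4.3.1; crude → 4.3.1.3. Scheduled 11%. Norvale agreement on 4.2.3: 4.3.1.3 not covered. → 11%.
Line D: pharmaceutical → 4.3; tablet form → 4.3.2; analytical-grade → 4.3.2.2. Scheduled 9%. Yelstadt agreement on 4.3.2: RVC ≥ 50% → 24% available; preference 24% not lower than 9% → no reduction. → 9%.
Line E: organic → 4.2; granular → 4.2.3; analytical-grade → 4.2.3.2. Scheduled 16%. Norvale agreement on 4.2.3: wholly obtained → 1% available; preferential 1%. → 1%.
Sum: 25% + 2% + 11% + 9% + 1% = 48%.

48%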